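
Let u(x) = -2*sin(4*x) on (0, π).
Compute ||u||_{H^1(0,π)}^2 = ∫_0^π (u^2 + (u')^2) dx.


||u||_{H^1(0,π)}^2 = 34*π

u'(x) = -8*cos(4*x).
Expand u² and (u')² and integrate term by term on (0, π), using: for integers n ≥ 1, ∫_0^π sin²(nx) dx = ∫_0^π cos²(nx) dx = π/2; for n ≠ n', ∫_0^π sin(nx)sin(n'x) dx = ∫_0^π cos(nx)cos(n'x) dx = 0; and by product-to-sum, ∫_0^π sin(nx)cos(n'x) dx = ½∫_0^π [sin((n+n')x) + sin((n−n')x)] dx, which is 0 when n+n' is even and 2n/(n²−n'²) when n+n' is odd (it need not vanish on (0, π)).
  u² squared terms: (-2)²·∫sin(4x)² dx = 4·π/2 = 2*π.
  So ∫_0^π u² dx = 2*π.
  (u')² squared terms: (-8)²·∫cos(4x)² dx = 64·π/2 = 32*π.
  So ∫_0^π (u')² dx = 32*π.
||u||_{H^1}^2 = (2*π) + (32*π) = 34*π.


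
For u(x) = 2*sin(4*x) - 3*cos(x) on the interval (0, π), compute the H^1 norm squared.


||u||_{H^1(0,π)}^2 = -64/5 + 43*π

u'(x) = 3*sin(x) + 8*cos(4*x).
Expand u² and (u')² and integrate term by term on (0, π), using: for integers n ≥ 1, ∫_0^π sin²(nx) dx = ∫_0^π cos²(nx) dx = π/2; for n ≠ n', ∫_0^π sin(nx)sin(n'x) dx = ∫_0^π cos(nx)cos(n'x) dx = 0; and by product-to-sum, ∫_0^π sin(nx)cos(n'x) dx = ½∫_0^π [sin((n+n')x) + sin((n−n')x)] dx, which is 0 when n+n' is even and 2n/(n²−n'²) when n+n' is odd (it need not vanish on (0, π)).
  u² squared terms: (-3)²·∫cos(x)² dx = 9·π/2 = 9*π/2;  (2)²·∫sin(4x)² dx = 4·π/2 = 2*π.
  u² cross terms: 2·(-3)·(2)·∫cos(x)·sin(4x) dx = -12·(8/15) = -32/5.
  So ∫_0^π u² dx = 9*π/2 + 2*π − 32/5 = -32/5 + 13*π/2.
  (u')² squared terms: (3)²·∫sin(x)² dx = 9·π/2 = 9*π/2;  (8)²·∫cos(4x)² dx = 64·π/2 = 32*π.
  (u')² cross terms: 2·(3)·(8)·∫sin(x)·cos(4x) dx = 48·(-2/15) = -32/5.
  So ∫_0^π (u')² dx = 9*π/2 + 32*π − 32/5 = -32/5 + 73*π/2.
||u||_{H^1}^2 = (-32/5 + 13*π/2) + (-32/5 + 73*π/2) = -64/5 + 43*π.


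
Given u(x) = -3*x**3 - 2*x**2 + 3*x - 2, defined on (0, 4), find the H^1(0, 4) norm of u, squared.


||u||_{H^1}^2 = 1641596/35

The H^1 norm (squared) on an interval (0, L) is
  ||u||_{H^1}^2 = ∫_0^L u(x)^2 dx + ∫_0^L u'(x)^2 dx.
Compute u'(x) = -9*x**2 - 4*x + 3.
Then u(x)^2 = 9*x**6 + 12*x**5 - 14*x**4 + 17*x**2 - 12*x + 4 and u'(x)^2 = 81*x**4 + 72*x**3 - 38*x**2 - 24*x + 9.
Integrate each monomial from 0 to 4 using ∫_0^4 c·x^n dx = c·4^(n+1)/(n+1):
  ∫_0^4 u(x)^2 dx = ∫_0^4 (9*x^6 + 12*x^5 - 14*x^4 + 17*x^2 - 12*x + 4) dx. Term by term:
    ∫_0^4 9*x^6 dx = 147456/7;  ∫_0^4 12*x^5 dx = 8192;  ∫_0^4 -14*x^4 dx = -14336/5;
    ∫_0^4 17*x^2 dx = 1088/3;  ∫_0^4 -12*x dx = -96;  ∫_0^4 4 dx = 16.
  Sum: 147456/7 + 8192 − 14336/5 + 1088/3 − 96 + 16 = 2800624/105.
  ∫_0^4 u'(x)^2 dx = ∫_0^4 (81*x^4 + 72*x^3 - 38*x^2 - 24*x + 9) dx. Term by term:
    ∫_0^4 81*x^4 dx = 82944/5;  ∫_0^4 72*x^3 dx = 4608;  ∫_0^4 -38*x^2 dx = -2432/3;
    ∫_0^4 -24*x dx = -192;  ∫_0^4 9 dx = 36.
  Sum: 82944/5 + 4608 − 2432/3 − 192 + 36 = 303452/15.
Adding: ||u||_{H^1}^2 = 2800624/105 + 303452/15 = 1641596/35.


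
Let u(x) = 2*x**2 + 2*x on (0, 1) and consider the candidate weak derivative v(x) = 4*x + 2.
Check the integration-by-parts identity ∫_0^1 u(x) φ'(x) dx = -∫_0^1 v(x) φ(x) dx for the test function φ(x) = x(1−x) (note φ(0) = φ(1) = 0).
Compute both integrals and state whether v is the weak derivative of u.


LHS = -2/3, RHS = -2/3. Yes, v = u' weakly.

u(x) = 2*x**2 + 2*x, classical derivative u'(x) = 4*x + 2.
φ(x) = x(1−x), so φ'(x) = 1 - 2*x.
Note φ(0) = φ(1) = 0, so the boundary term u·φ vanishes.
LHS = ∫_0^1 u(x) φ'(x) dx = ∫_0^1 (-4*x^3 - 2*x^2 + 2*x) dx. Term by term:
  ∫_0^1 -4*x^3 dx = -1;  ∫_0^1 -2*x^2 dx = -2/3;  ∫_0^1 2*x dx = 1.
Sum: -1 − 2/3 + 1 = -2/3.
So LHS = -2/3.
∫_0^1 v(x) φ(x) dx = ∫_0^1 (-4*x^3 + 2*x^2 + 2*x) dx. Term by term:
  ∫_0^1 -4*x^3 dx = -1;  ∫_0^1 2*x^2 dx = 2/3;  ∫_0^1 2*x dx = 1.
Sum: -1 + 2/3 + 1 = 2/3.
So RHS = -∫_0^1 v(x) φ(x) dx = -2/3.
LHS = RHS, so the identity holds for this test φ.
Moreover u is smooth here and v(x) = u'(x) = 4*x + 2 pointwise, so the identity holds for every test function. Hence v is the weak derivative of u.


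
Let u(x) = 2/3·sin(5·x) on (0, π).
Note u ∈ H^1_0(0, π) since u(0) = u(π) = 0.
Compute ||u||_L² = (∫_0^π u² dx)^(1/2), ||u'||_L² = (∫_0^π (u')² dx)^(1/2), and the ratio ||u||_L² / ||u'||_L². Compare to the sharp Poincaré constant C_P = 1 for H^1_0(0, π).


||u||_L² / ||u'||_L² = 1/5 < C_P = 1.

u(x) = 2/3·sin(5·x), so u'(x) = 10*cos(5*x)/3.
Writing u(x) = A·sin(kπx/L) with A = 2/3 and k = 5, use ∫_0^L sin²(kπx/L) dx = L/2 and ∫_0^L cos²(kπx/L) dx = L/2.
u² = 4/9·sin²(5·x) and (u')² = 100/9·cos²(5·x), and each of sin², cos² integrates to L/2 = π/2 over (0, π).
∫_0^π u² dx = 2*π/9, so ||u||_L² = sqrt(2)*sqrt(π)/3.
∫_0^π (u')² dx = 50*π/9, so ||u'||_L² = 5*sqrt(2)*sqrt(π)/3.
Ratio ||u||_L² / ||u'||_L² = 1/5.
Sharp Poincaré constant on H^1_0(0, π) is C_P = L/π = 1, achieved by sin(x).
This is the k = 5 harmonic; the ratio L/(kπ) is strictly less than C_P = L/π, consistent with the sharp inequality ||u||_L² ≤ C_P ||u'||_L².


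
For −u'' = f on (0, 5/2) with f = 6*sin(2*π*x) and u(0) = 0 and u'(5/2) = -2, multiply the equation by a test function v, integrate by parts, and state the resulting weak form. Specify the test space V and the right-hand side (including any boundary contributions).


V = {v ∈ H^1(0, 5/2) : v(0) = 0} (test functions vanish at x = 0 where u is specified); weak form: ∫_0^5/2 u'v' dx = ∫_0^5/2 (6*sin(2*π*x)) v dx − 2·v(5/2) for all v ∈ V.

Multiply both sides by a test function v and integrate from 0 to 5/2:
  ∫_0^5/2 −u''(x) v(x) dx = ∫_0^5/2 f(x) v(x) dx.
Integrate the LHS by parts once:
  ∫_0^5/2 −u'' v dx = −[u'(x) v(x)]_0^5/2 + ∫_0^5/2 u'(x) v'(x) dx.
Thus ∫_0^5/2 u'(x) v'(x) dx = ∫_0^5/2 f(x) v(x) dx + [u'(x) v(x)]_0^5/2.
Choose V so that boundary terms are either known or forced to vanish.
Mixed BC: u(0) = 0 (Dirichlet) and u'(5/2) = -2 (Neumann). Define V = {v ∈ H^1(0, 5/2) : v(0) = 0}. Then [u' v]_0^5/2 = u'(5/2)·v(5/2) − u'(0)·0 = − 2·v(5/2).
Weak formulation: find u (satisfying any essential BC) such that ∫_0^5/2 u'(x) v'(x) dx = ∫_0^5/2 f v dx − 2·v(5/2) for all v ∈ V (Dirichlet at 0 absorbed into V; Neumann datum at x = 5/2 contributes the boundary term).
Substituting f(x) = 6*sin(2*π*x), the right-hand side is ∫_0^5/2 (6*sin(2*π*x)) v dx − 2·v(5/2).


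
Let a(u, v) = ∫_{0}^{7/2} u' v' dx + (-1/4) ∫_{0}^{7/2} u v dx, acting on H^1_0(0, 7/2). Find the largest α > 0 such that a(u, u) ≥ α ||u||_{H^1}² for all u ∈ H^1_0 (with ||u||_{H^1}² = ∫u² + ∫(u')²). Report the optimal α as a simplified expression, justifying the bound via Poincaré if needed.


α = (-49 + 16*π^2)/(4*(4*π^2 + 49))

Coercivity of a(·,·) on H^1_0(0, 7/2) means a(u, u) ≥ α ||u||_{H^1}² for every u ∈ H^1_0.
The interval has length L = 7/2, and Poincaré/coercivity depend only on L. Here a(u, u) = ∫(u')² + (-1/4)·∫u².
Here c = -1/4 < 0 with |c| < (π/L)² = 4*π^2/49, so coercivity still holds. The condition a(u,u) ≥ α||u||_{H^1}² reads (1−α)∫(u')² ≥ (α−c)∫u². Any admissible α is ≤ 1 (rapidly oscillating u have ∫u²/∫(u')² → 0), and α = 1 would force 0 ≥ (1−c)∫u², impossible since c < 1; so 1−α > 0. By the sharp Poincaré inequality on H^1_0 of an interval of length L, ∫(u')² ≥ (π/L)²∫u² with equality for the first sine mode sin(π(x−x₀)/L) (x₀ the left endpoint), so the inequality holds for all u iff (1−α)(π/L)² ≥ α − c, i.e. α ≤ ((π/L)² + c)/((π/L)² + 1) = (1 + c(L/π)²)/(1 + (L/π)²). (Direct route, valid since c ≤ 0: Poincaré gives c∫u² ≥ c(L/π)²∫(u')², so a(u,u) ≥ (1 + c(L/π)²)∫(u')², while ||u||_{H^1}² ≤ (1 + (L/π)²)∫(u')²; dividing yields the same α.) With (π/L)² = 4*π^2/49 and c = -1/4, the largest admissible constant is α = ((π/L)² + c)/((π/L)² + 1).
Simplifying, α = (-49 + 16*π^2)/(4*(4*π^2 + 49)).


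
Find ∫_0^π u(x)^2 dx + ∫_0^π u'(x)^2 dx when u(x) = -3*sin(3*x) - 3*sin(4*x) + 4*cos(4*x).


||u||_{H^1(0,π)}^2 = 2448/7 + 515*π/2

u'(x) = -16*sin(4*x) - 9*cos(3*x) - 12*cos(4*x).
Expand u² and (u')² and integrate term by term on (0, π), using: for integers n ≥ 1, ∫_0^π sin²(nx) dx = ∫_0^π cos²(nx) dx = π/2; for n ≠ n', ∫_0^π sin(nx)sin(n'x) dx = ∫_0^π cos(nx)cos(n'x) dx = 0; and by product-to-sum, ∫_0^π sin(nx)cos(n'x) dx = ½∫_0^π [sin((n+n')x) + sin((n−n')x)] dx, which is 0 when n+n' is even and 2n/(n²−n'²) when n+n' is odd (it need not vanish on (0, π)).
  u² squared terms: (-3)²·∫sin(3x)² dx = 9·π/2 = 9*π/2;  (-3)²·∫sin(4x)² dx = 9·π/2 = 9*π/2;  (4)²·∫cos(4x)² dx = 16·π/2 = 8*π.
  u² cross terms: 2·(-3)·(-3)·∫sin(3x)·sin(4x) dx = 18·(0) = 0;  2·(-3)·(4)·∫sin(3x)·cos(4x) dx = -24·(-6/7) = 144/7;  2·(-3)·(4)·∫sin(4x)·cos(4x) dx = -24·(0) = 0.
  So ∫_0^π u² dx = 9*π/2 + 9*π/2 + 8*π + 0 + 144/7 + 0 = 144/7 + 17*π.
  (u')² squared terms: (-16)²·∫sin(4x)² dx = 256·π/2 = 128*π;  (-12)²·∫cos(4x)² dx = 144·π/2 = 72*π;  (-9)²·∫cos(3x)² dx = 81·π/2 = 81*π/2.
  (u')² cross terms: 2·(-16)·(-12)·∫sin(4x)·cos(4x) dx = 384·(0) = 0;  2·(-16)·(-9)·∫sin(4x)·cos(3x) dx = 288·(8/7) = 2304/7;  2·(-12)·(-9)·∫cos(4x)·cos(3x) dx = 216·(0) = 0.
  So ∫_0^π (u')² dx = 128*π + 72*π + 81*π/2 + 0 + 2304/7 + 0 = 2304/7 + 481*π/2.
||u||_{H^1}^2 = (144/7 + 17*π) + (2304/7 + 481*π/2) = 2448/7 + 515*π/2.


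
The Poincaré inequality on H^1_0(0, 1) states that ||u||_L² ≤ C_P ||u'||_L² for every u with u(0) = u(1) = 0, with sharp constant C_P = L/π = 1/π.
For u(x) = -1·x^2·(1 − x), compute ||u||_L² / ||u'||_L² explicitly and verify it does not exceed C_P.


||u||_L² / ||u'||_L² = sqrt(14)/14 < C_P = 1/π.

u(x) = -1·x^2·(1 − x), so u'(x) = x*(3*x - 2).
u(x) = -1·x^2·(1 − x) vanishes at x = 0 and x = 1, so u ∈ H^1_0(0, 1). Differentiate via the product rule and integrate the resulting polynomials term by term.
  ∫_0^1 u² dx = ∫_0^1 (x^6 - 2*x^5 + x^4) dx. Term by term:
    ∫_0^1 x^6 dx = 1/7;  ∫_0^1 -2*x^5 dx = -1/3;  ∫_0^1 x^4 dx = 1/5.
  Sum: 1/7 − 1/3 + 1/5 = 1/105.
  ∫_0^1 (u')² dx = ∫_0^1 (9*x^4 - 12*x^3 + 4*x^2) dx. Term by term:
    ∫_0^1 9*x^4 dx = 9/5;  ∫_0^1 -12*x^3 dx = -3;  ∫_0^1 4*x^2 dx = 4/3.
  Sum: 9/5 − 3 + 4/3 = 2/15.
∫_0^1 u² dx = 1/105, so ||u||_L² = sqrt(105)/105.
∫_0^1 (u')² dx = 2/15, so ||u'||_L² = sqrt(30)/15.
Ratio ||u||_L² / ||u'||_L² = sqrt(14)/14.
Sharp Poincaré constant on H^1_0(0, 1) is C_P = L/π = 1/π, achieved by sin(π·x).
A polynomial bump cannot attain the sharp Poincaré constant (only the first sine eigenfunction does), so the ratio is strictly less than C_P, consistent with ||u||_L² ≤ C_P ||u'||_L².


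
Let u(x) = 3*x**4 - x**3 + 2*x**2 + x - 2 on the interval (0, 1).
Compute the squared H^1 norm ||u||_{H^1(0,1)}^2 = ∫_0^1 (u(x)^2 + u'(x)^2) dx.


||u||_{H^1}^2 = 3361/84

The H^1 norm (squared) on an interval (0, L) is
  ||u||_{H^1}^2 = ∫_0^L u(x)^2 dx + ∫_0^L u'(x)^2 dx.
Compute u'(x) = 12*x**3 - 3*x**2 + 4*x + 1.
Then u(x)^2 = 9*x**8 - 6*x**7 + 13*x**6 + 2*x**5 - 10*x**4 + 8*x**3 - 7*x**2 - 4*x + 4 and u'(x)^2 = 144*x**6 - 72*x**5 + 105*x**4 + 10*x**2 + 8*x + 1.
Integrate each monomial from 0 to 1 using ∫_0^1 c·x^n dx = c·1^(n+1)/(n+1):
  ∫_0^1 u(x)^2 dx = ∫_0^1 (9*x^8 - 6*x^7 + 13*x^6 + 2*x^5 - 10*x^4 + 8*x^3 - 7*x^2 - 4*x + 4) dx. Term by term:
    ∫_0^1 9*x^8 dx = 1;  ∫_0^1 -6*x^7 dx = -3/4;  ∫_0^1 13*x^6 dx = 13/7;
    ∫_0^1 2*x^5 dx = 1/3;  ∫_0^1 -10*x^4 dx = -2;  ∫_0^1 8*x^3 dx = 2;
    ∫_0^1 -7*x^2 dx = -7/3;  ∫_0^1 -4*x dx = -2;  ∫_0^1 4 dx = 4.
  Sum: 1 − 3/4 + 13/7 + 1/3 − 2 + 2 − 7/3 − 2 + 4 = 59/28.
  ∫_0^1 u'(x)^2 dx = ∫_0^1 (144*x^6 - 72*x^5 + 105*x^4 + 10*x^2 + 8*x + 1) dx. Term by term:
    ∫_0^1 144*x^6 dx = 144/7;  ∫_0^1 -72*x^5 dx = -12;  ∫_0^1 105*x^4 dx = 21;
    ∫_0^1 10*x^2 dx = 10/3;  ∫_0^1 8*x dx = 4;  ∫_0^1 1 dx = 1.
  Sum: 144/7 − 12 + 21 + 10/3 + 4 + 1 = 796/21.
Adding: ||u||_{H^1}^2 = 59/28 + 796/21 = 3361/84.


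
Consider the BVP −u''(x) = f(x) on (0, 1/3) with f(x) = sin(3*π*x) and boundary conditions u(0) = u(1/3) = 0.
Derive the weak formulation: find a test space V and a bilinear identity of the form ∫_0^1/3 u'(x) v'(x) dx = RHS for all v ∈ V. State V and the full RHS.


V = H^1_0(0, 1/3) (so v(0) = v(1/3) = 0); weak form: ∫_0^1/3 u'v' dx = ∫_0^1/3 (sin(3*π*x)) v dx for all v ∈ V.

Multiply both sides by a test function v and integrate from 0 to 1/3:
  ∫_0^1/3 −u''(x) v(x) dx = ∫_0^1/3 f(x) v(x) dx.
Integrate the LHS by parts once:
  ∫_0^1/3 −u'' v dx = −[u'(x) v(x)]_0^1/3 + ∫_0^1/3 u'(x) v'(x) dx.
Thus ∫_0^1/3 u'(x) v'(x) dx = ∫_0^1/3 f(x) v(x) dx + [u'(x) v(x)]_0^1/3.
Choose V so that boundary terms are either known or forced to vanish.
u is Dirichlet: u(0) = u(1/3) = 0. Let V = H^1_0(0, 1/3); then v(0) = v(1/3) = 0, and [u' v]_0^1/3 = 0.
Weak formulation: find u (satisfying any essential BC) such that ∫_0^1/3 u'(x) v'(x) dx = ∫_0^1/3 f v dx for all v ∈ V.
Substituting f(x) = sin(3*π*x), the right-hand side is ∫_0^1/3 (sin(3*π*x)) v dx.


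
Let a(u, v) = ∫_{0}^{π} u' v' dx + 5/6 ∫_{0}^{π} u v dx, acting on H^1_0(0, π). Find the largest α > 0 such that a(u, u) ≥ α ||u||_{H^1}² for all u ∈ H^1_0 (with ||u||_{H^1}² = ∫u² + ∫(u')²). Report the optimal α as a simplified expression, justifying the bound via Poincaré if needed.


α = 11/12

Coercivity of a(·,·) on H^1_0(0, π) means a(u, u) ≥ α ||u||_{H^1}² for every u ∈ H^1_0.
The interval has length L = π, and Poincaré/coercivity depend only on L. Here a(u, u) = ∫(u')² + (5/6)·∫u².
Here 0 < c = 5/6 < 1. The condition a(u,u) ≥ α||u||_{H^1}² reads (1−α)∫(u')² ≥ (α−c)∫u². Any admissible α is ≤ 1 (rapidly oscillating u have ∫u²/∫(u')² → 0), and α = 1 would force 0 ≥ (1−c)∫u², impossible since c < 1; so 1−α > 0. By the sharp Poincaré inequality on H^1_0 of an interval of length L, ∫(u')² ≥ (π/L)²∫u² with equality for the first sine mode sin(π(x−x₀)/L) (x₀ the left endpoint), so the inequality holds for all u iff (1−α)(π/L)² ≥ α − c, i.e. α ≤ ((π/L)² + c)/((π/L)² + 1) = (1 + c(L/π)²)/(1 + (L/π)²). With (π/L)² = 1 and c = 5/6, the largest admissible constant is α = ((π/L)² + c)/((π/L)² + 1).
Simplifying, α = 11/12.


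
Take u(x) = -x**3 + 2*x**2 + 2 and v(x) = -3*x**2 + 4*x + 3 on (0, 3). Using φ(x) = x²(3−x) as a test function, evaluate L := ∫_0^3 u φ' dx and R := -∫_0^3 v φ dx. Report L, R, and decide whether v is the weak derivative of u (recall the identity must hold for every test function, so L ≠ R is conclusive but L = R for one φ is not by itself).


LHS = 243/10, RHS = 81/20. No, v is not the weak derivative of u.

u(x) = -x**3 + 2*x**2 + 2, classical derivative u'(x) = -3*x**2 + 4*x.
φ(x) = x²(3−x), so φ'(x) = 3*x*(2 - x).
Note φ(0) = φ(3) = 0, so the boundary term u·φ vanishes.
LHS = ∫_0^3 u(x) φ'(x) dx = ∫_0^3 (3*x^5 - 12*x^4 + 12*x^3 - 6*x^2 + 12*x) dx. Term by term:
  ∫_0^3 3*x^5 dx = 729/2;  ∫_0^3 -12*x^4 dx = -2916/5;  ∫_0^3 12*x^3 dx = 243;
  ∫_0^3 -6*x^2 dx = -54;  ∫_0^3 12*x dx = 54.
Sum: 729/2 − 2916/5 + 243 − 54 + 54 = 243/10.
So LHS = 243/10.
∫_0^3 v(x) φ(x) dx = ∫_0^3 (3*x^5 - 13*x^4 + 9*x^3 + 9*x^2) dx. Term by term:
  ∫_0^3 3*x^5 dx = 729/2;  ∫_0^3 -13*x^4 dx = -3159/5;  ∫_0^3 9*x^3 dx = 729/4;
  ∫_0^3 9*x^2 dx = 81.
Sum: 729/2 − 3159/5 + 729/4 + 81 = -81/20.
So RHS = -∫_0^3 v(x) φ(x) dx = 81/20.
LHS − RHS = 81/4 ≠ 0, so the identity fails.
(For a valid weak derivative the identity must hold for EVERY test function, in particular this one. The failure shows v is NOT the weak derivative of u.)
Correct weak derivative would be u'(x) = -3*x**2 + 4*x.


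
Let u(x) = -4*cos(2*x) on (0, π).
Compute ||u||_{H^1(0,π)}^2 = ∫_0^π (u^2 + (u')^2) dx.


||u||_{H^1(0,π)}^2 = 40*π

u'(x) = 8*sin(2*x).
Expand u² and (u')² and integrate term by term on (0, π), using: for integers n ≥ 1, ∫_0^π sin²(nx) dx = ∫_0^π cos²(nx) dx = π/2; for n ≠ n', ∫_0^π sin(nx)sin(n'x) dx = ∫_0^π cos(nx)cos(n'x) dx = 0; and by product-to-sum, ∫_0^π sin(nx)cos(n'x) dx = ½∫_0^π [sin((n+n')x) + sin((n−n')x)] dx, which is 0 when n+n' is even and 2n/(n²−n'²) when n+n' is odd (it need not vanish on (0, π)).
  u² squared terms: (-4)²·∫cos(2x)² dx = 16·π/2 = 8*π.
  So ∫_0^π u² dx = 8*π.
  (u')² squared terms: (8)²·∫sin(2x)² dx = 64·π/2 = 32*π.
  So ∫_0^π (u')² dx = 32*π.
||u||_{H^1}^2 = (8*π) + (32*π) = 40*π.


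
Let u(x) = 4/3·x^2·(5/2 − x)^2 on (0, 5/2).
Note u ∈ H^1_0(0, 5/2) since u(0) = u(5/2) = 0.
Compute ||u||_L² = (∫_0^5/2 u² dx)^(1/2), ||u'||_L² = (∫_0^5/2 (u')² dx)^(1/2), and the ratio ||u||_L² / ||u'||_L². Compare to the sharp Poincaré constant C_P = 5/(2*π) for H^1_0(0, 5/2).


||u||_L² / ||u'||_L² = 5*sqrt(3)/12 < C_P = 5/(2*π).

u(x) = 4/3·x^2·(5/2 − x)^2, so u'(x) = 2*x*(2*x - 5)*(4*x - 5)/3.
u(x) = 4/3·x^2·(5/2 − x)^2 vanishes at x = 0 and x = 5/2, so u ∈ H^1_0(0, 5/2). Differentiate via the product rule and integrate the resulting polynomials term by term.
  ∫_0^5/2 u² dx = ∫_0^5/2 (16*x^8/9 - 160*x^7/9 + 200*x^6/3 - 1000*x^5/9 + 625*x^4/9) dx. Term by term:
    ∫_0^5/2 16*x^8/9 dx = 1953125/2592;  ∫_0^5/2 -160*x^7/9 dx = -1953125/576;  ∫_0^5/2 200*x^6/3 dx = 1953125/336;
    ∫_0^5/2 -1000*x^5/9 dx = -1953125/432;  ∫_0^5/2 625*x^4/9 dx = 390625/288.
  Sum: 1953125/2592 − 1953125/576 + 1953125/336 − 1953125/432 + 390625/288 = 390625/36288.
  ∫_0^5/2 (u')² dx = ∫_0^5/2 (256*x^6/9 - 640*x^5/3 + 5200*x^4/9 - 2000*x^3/3 + 2500*x^2/9) dx. Term by term:
    ∫_0^5/2 256*x^6/9 dx = 156250/63;  ∫_0^5/2 -640*x^5/3 dx = -78125/9;  ∫_0^5/2 5200*x^4/9 dx = 203125/18;
    ∫_0^5/2 -2000*x^3/3 dx = -78125/12;  ∫_0^5/2 2500*x^2/9 dx = 78125/54.
  Sum: 156250/63 − 78125/9 + 203125/18 − 78125/12 + 78125/54 = 15625/756.
∫_0^5/2 u² dx = 390625/36288, so ||u||_L² = 625*sqrt(7)/504.
∫_0^5/2 (u')² dx = 15625/756, so ||u'||_L² = 125*sqrt(21)/126.
Ratio ||u||_L² / ||u'||_L² = 5*sqrt(3)/12.
Sharp Poincaré constant on H^1_0(0, 5/2) is C_P = L/π = 5/(2*π), achieved by sin(2*π/5·x).
A polynomial bump cannot attain the sharp Poincaré constant (only the first sine eigenfunction does), so the ratio is strictly less than C_P, consistent with ||u||_L² ≤ C_P ||u'||_L².


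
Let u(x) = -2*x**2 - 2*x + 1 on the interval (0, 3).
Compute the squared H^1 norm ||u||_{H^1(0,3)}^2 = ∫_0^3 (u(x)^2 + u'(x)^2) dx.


||u||_{H^1}^2 = 2847/5

The H^1 norm (squared) on an interval (0, L) is
  ||u||_{H^1}^2 = ∫_0^L u(x)^2 dx + ∫_0^L u'(x)^2 dx.
Compute u'(x) = -4*x - 2.
Then u(x)^2 = 4*x**4 + 8*x**3 - 4*x + 1 and u'(x)^2 = 16*x**2 + 16*x + 4.
Integrate each monomial from 0 to 3 using ∫_0^3 c·x^n dx = c·3^(n+1)/(n+1):
  ∫_0^3 u(x)^2 dx = ∫_0^3 (4*x^4 + 8*x^3 - 4*x + 1) dx. Term by term:
    ∫_0^3 4*x^4 dx = 972/5;  ∫_0^3 8*x^3 dx = 162;  ∫_0^3 -4*x dx = -18;
    ∫_0^3 1 dx = 3.
  Sum: 972/5 + 162 − 18 + 3 = 1707/5.
  ∫_0^3 u'(x)^2 dx = ∫_0^3 (16*x^2 + 16*x + 4) dx. Term by term:
    ∫_0^3 16*x^2 dx = 144;  ∫_0^3 16*x dx = 72;  ∫_0^3 4 dx = 12.
  Sum: 144 + 72 + 12 = 228.
Adding: ||u||_{H^1}^2 = 1707/5 + 228 = 2847/5.


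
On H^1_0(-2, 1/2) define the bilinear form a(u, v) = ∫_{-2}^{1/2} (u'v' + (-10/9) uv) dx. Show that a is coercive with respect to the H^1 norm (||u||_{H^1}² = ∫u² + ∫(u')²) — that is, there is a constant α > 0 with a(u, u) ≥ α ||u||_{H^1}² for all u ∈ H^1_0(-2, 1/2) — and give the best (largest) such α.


α = 2*(-125 + 18*π^2)/(9*(25 + 4*π^2))

Coercivity of a(·,·) on H^1_0(-2, 1/2) means a(u, u) ≥ α ||u||_{H^1}² for every u ∈ H^1_0.
The interval has length L = 5/2, and Poincaré/coercivity depend only on L. Here a(u, u) = ∫(u')² + (-10/9)·∫u².
Here c = -10/9 < 0 with |c| < (π/L)² = 4*π^2/25, so coercivity still holds. The condition a(u,u) ≥ α||u||_{H^1}² reads (1−α)∫(u')² ≥ (α−c)∫u². Any admissible α is ≤ 1 (rapidly oscillating u have ∫u²/∫(u')² → 0), and α = 1 would force 0 ≥ (1−c)∫u², impossible since c < 1; so 1−α > 0. By the sharp Poincaré inequality on H^1_0 of an interval of length L, ∫(u')² ≥ (π/L)²∫u² with equality for the first sine mode sin(π(x−x₀)/L) (x₀ the left endpoint), so the inequality holds for all u iff (1−α)(π/L)² ≥ α − c, i.e. α ≤ ((π/L)² + c)/((π/L)² + 1) = (1 + c(L/π)²)/(1 + (L/π)²). (Direct route, valid since c ≤ 0: Poincaré gives c∫u² ≥ c(L/π)²∫(u')², so a(u,u) ≥ (1 + c(L/π)²)∫(u')², while ||u||_{H^1}² ≤ (1 + (L/π)²)∫(u')²; dividing yields the same α.) With (π/L)² = 4*π^2/25 and c = -10/9, the largest admissible constant is α = ((π/L)² + c)/((π/L)² + 1).
Simplifying, α = 2*(-125 + 18*π^2)/(9*(25 + 4*π^2)).


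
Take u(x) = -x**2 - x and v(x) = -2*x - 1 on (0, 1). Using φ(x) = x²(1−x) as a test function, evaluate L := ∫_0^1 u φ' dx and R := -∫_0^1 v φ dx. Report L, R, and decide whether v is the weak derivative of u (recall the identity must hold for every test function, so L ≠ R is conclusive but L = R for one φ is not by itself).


LHS = 11/60, RHS = 11/60. Yes, v = u' weakly.

u(x) = -x**2 - x, classical derivative u'(x) = -2*x - 1.
φ(x) = x²(1−x), so φ'(x) = x*(2 - 3*x).
Note φ(0) = φ(1) = 0, so the boundary term u·φ vanishes.
LHS = ∫_0^1 u(x) φ'(x) dx = ∫_0^1 (3*x^4 + x^3 - 2*x^2) dx. Term by term:
  ∫_0^1 3*x^4 dx = 3/5;  ∫_0^1 x^3 dx = 1/4;  ∫_0^1 -2*x^2 dx = -2/3.
Sum: 3/5 + 1/4 − 2/3 = 11/60.
So LHS = 11/60.
∫_0^1 v(x) φ(x) dx = ∫_0^1 (2*x^4 - x^3 - x^2) dx. Term by term:
  ∫_0^1 2*x^4 dx = 2/5;  ∫_0^1 -x^3 dx = -1/4;  ∫_0^1 -x^2 dx = -1/3.
Sum: 2/5 − 1/4 − 1/3 = -11/60.
So RHS = -∫_0^1 v(x) φ(x) dx = 11/60.
LHS = RHS, so the identity holds for this test φ.
Moreover u is smooth here and v(x) = u'(x) = -2*x - 1 pointwise, so the identity holds for every test function. Hence v is the weak derivative of u.


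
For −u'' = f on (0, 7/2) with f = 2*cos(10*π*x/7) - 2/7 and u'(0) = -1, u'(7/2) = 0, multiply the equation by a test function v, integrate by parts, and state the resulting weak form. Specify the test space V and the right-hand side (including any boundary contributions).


V = H^1(0, 7/2) (v unrestricted at boundary; u is determined up to an additive constant); weak form: ∫_0^7/2 u'v' dx = ∫_0^7/2 (2*cos(10*π*x/7) - 2/7) v dx + v(0) for all v ∈ V.

Multiply both sides by a test function v and integrate from 0 to 7/2:
  ∫_0^7/2 −u''(x) v(x) dx = ∫_0^7/2 f(x) v(x) dx.
Integrate the LHS by parts once:
  ∫_0^7/2 −u'' v dx = −[u'(x) v(x)]_0^7/2 + ∫_0^7/2 u'(x) v'(x) dx.
Thus ∫_0^7/2 u'(x) v'(x) dx = ∫_0^7/2 f(x) v(x) dx + [u'(x) v(x)]_0^7/2.
Choose V so that boundary terms are either known or forced to vanish.
u has inhomogeneous Neumann u'(0) = -1, u'(7/2) = 0. [u' v]_0^7/2 = (0)·v(7/2) − (-1)·v(0) = v(0). Take V = H^1(0, 7/2); boundary term becomes part of RHS.
Weak formulation: find u (satisfying any essential BC) such that ∫_0^7/2 u'(x) v'(x) dx = ∫_0^7/2 f v dx + v(0) for all v ∈ V (Neumann data are natural BCs: they enter the RHS as boundary terms).
Substituting f(x) = 2*cos(10*π*x/7) - 2/7, the right-hand side is ∫_0^7/2 (2*cos(10*π*x/7) - 2/7) v dx + v(0).
Compatibility check (pure Neumann): taking v ≡ 1 ∈ V gives 0 = ∫_0^7/2 f dx + (0) − (-1), i.e. ∫_0^7/2 f dx must equal u'(0) − u'(7/2) = -1. Indeed ∫_0^7/2 (2*cos(10*π*x/7) - 2/7) dx = -1, so the data are compatible. The solution is then unique only up to an additive constant (fix it e.g. by requiring ∫_0^7/2 u dx = 0).


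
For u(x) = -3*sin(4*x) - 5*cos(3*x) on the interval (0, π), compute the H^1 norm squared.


||u||_{H^1(0,π)}^2 = 2400/7 + 403*π/2

u'(x) = 15*sin(3*x) - 12*cos(4*x).
Expand u² and (u')² and integrate term by term on (0, π), using: for integers n ≥ 1, ∫_0^π sin²(nx) dx = ∫_0^π cos²(nx) dx = π/2; for n ≠ n', ∫_0^π sin(nx)sin(n'x) dx = ∫_0^π cos(nx)cos(n'x) dx = 0; and by product-to-sum, ∫_0^π sin(nx)cos(n'x) dx = ½∫_0^π [sin((n+n')x) + sin((n−n')x)] dx, which is 0 when n+n' is even and 2n/(n²−n'²) when n+n' is odd (it need not vanish on (0, π)).
  u² squared terms: (-5)²·∫cos(3x)² dx = 25·π/2 = 25*π/2;  (-3)²·∫sin(4x)² dx = 9·π/2 = 9*π/2.
  u² cross terms: 2·(-5)·(-3)·∫cos(3x)·sin(4x) dx = 30·(8/7) = 240/7.
  So ∫_0^π u² dx = 25*π/2 + 9*π/2 + 240/7 = 240/7 + 17*π.
  (u')² squared terms: (-12)²·∫cos(4x)² dx = 144·π/2 = 72*π;  (15)²·∫sin(3x)² dx = 225·π/2 = 225*π/2.
  (u')² cross terms: 2·(-12)·(15)·∫cos(4x)·sin(3x) dx = -360·(-6/7) = 2160/7.
  So ∫_0^π (u')² dx = 72*π + 225*π/2 + 2160/7 = 2160/7 + 369*π/2.
||u||_{H^1}^2 = (240/7 + 17*π) + (2160/7 + 369*π/2) = 2400/7 + 403*π/2.


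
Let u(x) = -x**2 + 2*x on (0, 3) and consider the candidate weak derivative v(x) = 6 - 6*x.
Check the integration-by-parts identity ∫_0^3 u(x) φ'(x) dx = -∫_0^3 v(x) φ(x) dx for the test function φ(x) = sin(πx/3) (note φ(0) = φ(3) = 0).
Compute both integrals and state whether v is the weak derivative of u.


LHS = 6/π, RHS = 18/π. No, v is not the weak derivative of u.

u(x) = -x**2 + 2*x, classical derivative u'(x) = 2 - 2*x.
φ(x) = sin(πx/3), so φ'(x) = π*cos(π*x/3)/3.
Note φ(0) = φ(3) = 0, so the boundary term u·φ vanishes.
LHS = ∫_0^3 u(x) φ'(x) dx = ∫_0^3 (-π*x^2*cos(π*x/3)/3 + 2*π*x*cos(π*x/3)/3) dx. Term by term:
  ∫_0^3 -π*x^2*cos(π*x/3)/3 dx = 18/π;  ∫_0^3 2*π*x*cos(π*x/3)/3 dx = -12/π.
Sum: 18/π − 12/π = 6/π.
So LHS = 6/π.
∫_0^3 v(x) φ(x) dx = ∫_0^3 (-6*x*sin(π*x/3) + 6*sin(π*x/3)) dx. Term by term:
  ∫_0^3 6*sin(π*x/3) dx = 36/π;  ∫_0^3 -6*x*sin(π*x/3) dx = -54/π.
Sum: 36/π − 54/π = -18/π.
So RHS = -∫_0^3 v(x) φ(x) dx = 18/π.
LHS − RHS = -12/π ≠ 0, so the identity fails.
(For a valid weak derivative the identity must hold for EVERY test function, in particular this one. The failure shows v is NOT the weak derivative of u.)
Correct weak derivative would be u'(x) = 2 - 2*x.


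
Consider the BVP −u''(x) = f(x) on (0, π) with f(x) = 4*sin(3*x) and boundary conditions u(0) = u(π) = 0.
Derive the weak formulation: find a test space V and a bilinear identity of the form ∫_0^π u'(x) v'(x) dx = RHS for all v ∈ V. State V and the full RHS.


V = H^1_0(0, π) (so v(0) = v(π) = 0); weak form: ∫_0^π u'v' dx = ∫_0^π (4*sin(3*x)) v dx for all v ∈ V.

Multiply both sides by a test function v and integrate from 0 to π:
  ∫_0^π −u''(x) v(x) dx = ∫_0^π f(x) v(x) dx.
Integrate the LHS by parts once:
  ∫_0^π −u'' v dx = −[u'(x) v(x)]_0^π + ∫_0^π u'(x) v'(x) dx.
Thus ∫_0^π u'(x) v'(x) dx = ∫_0^π f(x) v(x) dx + [u'(x) v(x)]_0^π.
Choose V so that boundary terms are either known or forced to vanish.
u is Dirichlet: u(0) = u(π) = 0. Let V = H^1_0(0, π); then v(0) = v(π) = 0, and [u' v]_0^π = 0.
Weak formulation: find u (satisfying any essential BC) such that ∫_0^π u'(x) v'(x) dx = ∫_0^π f v dx for all v ∈ V.
Substituting f(x) = 4*sin(3*x), the right-hand side is ∫_0^π (4*sin(3*x)) v dx.


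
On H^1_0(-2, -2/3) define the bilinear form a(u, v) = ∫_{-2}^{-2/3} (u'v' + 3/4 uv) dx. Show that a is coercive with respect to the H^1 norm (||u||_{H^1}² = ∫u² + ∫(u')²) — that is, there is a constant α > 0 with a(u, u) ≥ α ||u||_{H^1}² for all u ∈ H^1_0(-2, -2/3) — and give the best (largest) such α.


α = 3*(4 + 3*π^2)/(16 + 9*π^2)

Coercivity of a(·,·) on H^1_0(-2, -2/3) means a(u, u) ≥ α ||u||_{H^1}² for every u ∈ H^1_0.
The interval has length L = 4/3, and Poincaré/coercivity depend only on L. Here a(u, u) = ∫(u')² + (3/4)·∫u².
Here 0 < c = 3/4 < 1. The condition a(u,u) ≥ α||u||_{H^1}² reads (1−α)∫(u')² ≥ (α−c)∫u². Any admissible α is ≤ 1 (rapidly oscillating u have ∫u²/∫(u')² → 0), and α = 1 would force 0 ≥ (1−c)∫u², impossible since c < 1; so 1−α > 0. By the sharp Poincaré inequality on H^1_0 of an interval of length L, ∫(u')² ≥ (π/L)²∫u² with equality for the first sine mode sin(π(x−x₀)/L) (x₀ the left endpoint), so the inequality holds for all u iff (1−α)(π/L)² ≥ α − c, i.e. α ≤ ((π/L)² + c)/((π/L)² + 1) = (1 + c(L/π)²)/(1 + (L/π)²). With (π/L)² = 9*π^2/16 and c = 3/4, the largest admissible constant is α = ((π/L)² + c)/((π/L)² + 1).
Simplifying, α = 3*(4 + 3*π^2)/(16 + 9*π^2).


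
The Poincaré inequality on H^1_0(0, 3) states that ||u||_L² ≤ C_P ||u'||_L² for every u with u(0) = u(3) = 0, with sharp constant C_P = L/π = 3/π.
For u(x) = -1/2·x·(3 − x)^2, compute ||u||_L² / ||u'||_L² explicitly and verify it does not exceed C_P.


||u||_L² / ||u'||_L² = 3*sqrt(14)/14 < C_P = 3/π.

u(x) = -1/2·x·(3 − x)^2, so u'(x) = 3*(1 - x)*(x - 3)/2.
u(x) = -1/2·x·(3 − x)^2 vanishes at x = 0 and x = 3, so u ∈ H^1_0(0, 3). Differentiate via the product rule and integrate the resulting polynomials term by term.
  ∫_0^3 u² dx = ∫_0^3 (x^6/4 - 3*x^5 + 27*x^4/2 - 27*x^3 + 81*x^2/4) dx. Term by term:
    ∫_0^3 x^6/4 dx = 2187/28;  ∫_0^3 -3*x^5 dx = -729/2;  ∫_0^3 27*x^4/2 dx = 6561/10;
    ∫_0^3 -27*x^3 dx = -2187/4;  ∫_0^3 81*x^2/4 dx = 729/4.
  Sum: 2187/28 − 729/2 + 6561/10 − 2187/4 + 729/4 = 729/140.
  ∫_0^3 (u')² dx = ∫_0^3 (9*x^4/4 - 18*x^3 + 99*x^2/2 - 54*x + 81/4) dx. Term by term:
    ∫_0^3 9*x^4/4 dx = 2187/20;  ∫_0^3 -18*x^3 dx = -729/2;  ∫_0^3 99*x^2/2 dx = 891/2;
    ∫_0^3 -54*x dx = -243;  ∫_0^3 81/4 dx = 243/4.
  Sum: 2187/20 − 729/2 + 891/2 − 243 + 243/4 = 81/10.
∫_0^3 u² dx = 729/140, so ||u||_L² = 27*sqrt(35)/70.
∫_0^3 (u')² dx = 81/10, so ||u'||_L² = 9*sqrt(10)/10.
Ratio ||u||_L² / ||u'||_L² = 3*sqrt(14)/14.
Sharp Poincaré constant on H^1_0(0, 3) is C_P = L/π = 3/π, achieved by sin(π/3·x).
A polynomial bump cannot attain the sharp Poincaré constant (only the first sine eigenfunction does), so the ratio is strictly less than C_P, consistent with ||u||_L² ≤ C_P ||u'||_L².


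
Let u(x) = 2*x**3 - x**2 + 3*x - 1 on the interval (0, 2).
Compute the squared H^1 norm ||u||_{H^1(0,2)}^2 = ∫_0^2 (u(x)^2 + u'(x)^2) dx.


||u||_{H^1}^2 = 34448/105

The H^1 norm (squared) on an interval (0, L) is
  ||u||_{H^1}^2 = ∫_0^L u(x)^2 dx + ∫_0^L u'(x)^2 dx.
Compute u'(x) = 6*x**2 - 2*x + 3.
Then u(x)^2 = 4*x**6 - 4*x**5 + 13*x**4 - 10*x**3 + 11*x**2 - 6*x + 1 and u'(x)^2 = 36*x**4 - 24*x**3 + 40*x**2 - 12*x + 9.
Integrate each monomial from 0 to 2 using ∫_0^2 c·x^n dx = c·2^(n+1)/(n+1):
  ∫_0^2 u(x)^2 dx = ∫_0^2 (4*x^6 - 4*x^5 + 13*x^4 - 10*x^3 + 11*x^2 - 6*x + 1) dx. Term by term:
    ∫_0^2 4*x^6 dx = 512/7;  ∫_0^2 -4*x^5 dx = -128/3;  ∫_0^2 13*x^4 dx = 416/5;
    ∫_0^2 -10*x^3 dx = -40;  ∫_0^2 11*x^2 dx = 88/3;  ∫_0^2 -6*x dx = -12;
    ∫_0^2 1 dx = 2.
  Sum: 512/7 − 128/3 + 416/5 − 40 + 88/3 − 12 + 2 = 9766/105.
  ∫_0^2 u'(x)^2 dx = ∫_0^2 (36*x^4 - 24*x^3 + 40*x^2 - 12*x + 9) dx. Term by term:
    ∫_0^2 36*x^4 dx = 1152/5;  ∫_0^2 -24*x^3 dx = -96;  ∫_0^2 40*x^2 dx = 320/3;
    ∫_0^2 -12*x dx = -24;  ∫_0^2 9 dx = 18.
  Sum: 1152/5 − 96 + 320/3 − 24 + 18 = 3526/15.
Adding: ||u||_{H^1}^2 = 9766/105 + 3526/15 = 34448/105.


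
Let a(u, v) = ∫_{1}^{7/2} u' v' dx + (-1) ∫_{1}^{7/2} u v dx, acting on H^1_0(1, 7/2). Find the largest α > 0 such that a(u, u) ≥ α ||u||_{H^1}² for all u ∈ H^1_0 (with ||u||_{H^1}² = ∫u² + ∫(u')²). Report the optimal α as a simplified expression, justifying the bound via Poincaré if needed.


α = (-25 + 4*π^2)/(25 + 4*π^2)

Coercivity of a(·,·) on H^1_0(1, 7/2) means a(u, u) ≥ α ||u||_{H^1}² for every u ∈ H^1_0.
The interval has length L = 5/2, and Poincaré/coercivity depend only on L. Here a(u, u) = ∫(u')² + (-1)·∫u².
Here c = -1 < 0 with |c| < (π/L)² = 4*π^2/25, so coercivity still holds. The condition a(u,u) ≥ α||u||_{H^1}² reads (1−α)∫(u')² ≥ (α−c)∫u². Any admissible α is ≤ 1 (rapidly oscillating u have ∫u²/∫(u')² → 0), and α = 1 would force 0 ≥ (1−c)∫u², impossible since c < 1; so 1−α > 0. By the sharp Poincaré inequality on H^1_0 of an interval of length L, ∫(u')² ≥ (π/L)²∫u² with equality for the first sine mode sin(π(x−x₀)/L) (x₀ the left endpoint), so the inequality holds for all u iff (1−α)(π/L)² ≥ α − c, i.e. α ≤ ((π/L)² + c)/((π/L)² + 1) = (1 + c(L/π)²)/(1 + (L/π)²). (Direct route, valid since c ≤ 0: Poincaré gives c∫u² ≥ c(L/π)²∫(u')², so a(u,u) ≥ (1 + c(L/π)²)∫(u')², while ||u||_{H^1}² ≤ (1 + (L/π)²)∫(u')²; dividing yields the same α.) With (π/L)² = 4*π^2/25 and c = -1, the largest admissible constant is α = ((π/L)² + c)/((π/L)² + 1).
Simplifying, α = (-25 + 4*π^2)/(25 + 4*π^2).


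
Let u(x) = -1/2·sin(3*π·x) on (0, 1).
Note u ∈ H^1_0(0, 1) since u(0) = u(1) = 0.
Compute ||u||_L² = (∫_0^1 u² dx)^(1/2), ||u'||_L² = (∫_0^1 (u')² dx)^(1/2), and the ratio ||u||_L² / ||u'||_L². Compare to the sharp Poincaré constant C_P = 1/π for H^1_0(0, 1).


||u||_L² / ||u'||_L² = 1/(3*π) < C_P = 1/π.

u(x) = -1/2·sin(3*π·x), so u'(x) = -3*π*cos(3*π*x)/2.
Writing u(x) = A·sin(kπx/L) with A = -1/2 and k = 3, use ∫_0^L sin²(kπx/L) dx = L/2 and ∫_0^L cos²(kπx/L) dx = L/2.
u² = 1/4·sin²(3*π·x) and (u')² = 9*π^2/4·cos²(3*π·x), and each of sin², cos² integrates to L/2 = 1/2 over (0, 1).
∫_0^1 u² dx = 1/8, so ||u||_L² = sqrt(2)/4.
∫_0^1 (u')² dx = 9*π^2/8, so ||u'||_L² = 3*sqrt(2)*π/4.
Ratio ||u||_L² / ||u'||_L² = 1/(3*π).
Sharp Poincaré constant on H^1_0(0, 1) is C_P = L/π = 1/π, achieved by sin(π·x).
This is the k = 3 harmonic; the ratio L/(kπ) is strictly less than C_P = L/π, consistent with the sharp inequality ||u||_L² ≤ C_P ||u'||_L².


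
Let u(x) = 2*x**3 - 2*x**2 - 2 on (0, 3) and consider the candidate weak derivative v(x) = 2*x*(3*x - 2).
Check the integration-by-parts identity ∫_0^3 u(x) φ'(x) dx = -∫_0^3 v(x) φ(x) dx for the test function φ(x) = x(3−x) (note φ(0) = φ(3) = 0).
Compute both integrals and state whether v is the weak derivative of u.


LHS = -459/10, RHS = -459/10. Yes, v = u' weakly.

u(x) = 2*x**3 - 2*x**2 - 2, classical derivative u'(x) = 6*x**2 - 4*x.
φ(x) = x(3−x), so φ'(x) = 3 - 2*x.
Note φ(0) = φ(3) = 0, so the boundary term u·φ vanishes.
LHS = ∫_0^3 u(x) φ'(x) dx = ∫_0^3 (-4*x^4 + 10*x^3 - 6*x^2 + 4*x - 6) dx. Term by term:
  ∫_0^3 -4*x^4 dx = -972/5;  ∫_0^3 10*x^3 dx = 405/2;  ∫_0^3 -6*x^2 dx = -54;
  ∫_0^3 4*x dx = 18;  ∫_0^3 -6 dx = -18.
Sum: -972/5 + 405/2 − 54 + 18 − 18 = -459/10.
So LHS = -459/10.
∫_0^3 v(x) φ(x) dx = ∫_0^3 (-6*x^4 + 22*x^3 - 12*x^2) dx. Term by term:
  ∫_0^3 -6*x^4 dx = -1458/5;  ∫_0^3 22*x^3 dx = 891/2;  ∫_0^3 -12*x^2 dx = -108.
Sum: -1458/5 + 891/2 − 108 = 459/10.
So RHS = -∫_0^3 v(x) φ(x) dx = -459/10.
LHS = RHS, so the identity holds for this test φ.
Moreover u is smooth here and v(x) = u'(x) = 6*x**2 - 4*x pointwise, so the identity holds for every test function. Hence v is the weak derivative of u.


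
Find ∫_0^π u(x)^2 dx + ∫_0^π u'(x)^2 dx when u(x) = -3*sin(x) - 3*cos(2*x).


||u||_{H^1(0,π)}^2 = -60 + 63*π/2

u'(x) = 6*sin(2*x) - 3*cos(x).
Expand u² and (u')² and integrate term by term on (0, π), using: for integers n ≥ 1, ∫_0^π sin²(nx) dx = ∫_0^π cos²(nx) dx = π/2; for n ≠ n', ∫_0^π sin(nx)sin(n'x) dx = ∫_0^π cos(nx)cos(n'x) dx = 0; and by product-to-sum, ∫_0^π sin(nx)cos(n'x) dx = ½∫_0^π [sin((n+n')x) + sin((n−n')x)] dx, which is 0 when n+n' is even and 2n/(n²−n'²) when n+n' is odd (it need not vanish on (0, π)).
  u² squared terms: (-3)²·∫cos(2x)² dx = 9·π/2 = 9*π/2;  (-3)²·∫sin(x)² dx = 9·π/2 = 9*π/2.
  u² cross terms: 2·(-3)·(-3)·∫cos(2x)·sin(x) dx = 18·(-2/3) = -12.
  So ∫_0^π u² dx = 9*π/2 + 9*π/2 − 12 = -12 + 9*π.
  (u')² squared terms: (-3)²·∫cos(x)² dx = 9·π/2 = 9*π/2;  (6)²·∫sin(2x)² dx = 36·π/2 = 18*π.
  (u')² cross terms: 2·(-3)·(6)·∫cos(x)·sin(2x) dx = -36·(4/3) = -48.
  So ∫_0^π (u')² dx = 9*π/2 + 18*π − 48 = -48 + 45*π/2.
||u||_{H^1}^2 = (-12 + 9*π) + (-48 + 45*π/2) = -60 + 63*π/2.


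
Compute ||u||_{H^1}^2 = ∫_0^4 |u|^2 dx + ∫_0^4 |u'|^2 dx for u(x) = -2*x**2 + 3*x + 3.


||u||_{H^1}^2 = 5288/15

The H^1 norm (squared) on an interval (0, L) is
  ||u||_{H^1}^2 = ∫_0^L u(x)^2 dx + ∫_0^L u'(x)^2 dx.
Compute u'(x) = 3 - 4*x.
Then u(x)^2 = 4*x**4 - 12*x**3 - 3*x**2 + 18*x + 9 and u'(x)^2 = 16*x**2 - 24*x + 9.
Integrate each monomial from 0 to 4 using ∫_0^4 c·x^n dx = c·4^(n+1)/(n+1):
  ∫_0^4 u(x)^2 dx = ∫_0^4 (4*x^4 - 12*x^3 - 3*x^2 + 18*x + 9) dx. Term by term:
    ∫_0^4 4*x^4 dx = 4096/5;  ∫_0^4 -12*x^3 dx = -768;  ∫_0^4 -3*x^2 dx = -64;
    ∫_0^4 18*x dx = 144;  ∫_0^4 9 dx = 36.
  Sum: 4096/5 − 768 − 64 + 144 + 36 = 836/5.
  ∫_0^4 u'(x)^2 dx = ∫_0^4 (16*x^2 - 24*x + 9) dx. Term by term:
    ∫_0^4 16*x^2 dx = 1024/3;  ∫_0^4 -24*x dx = -192;  ∫_0^4 9 dx = 36.
  Sum: 1024/3 − 192 + 36 = 556/3.
Adding: ||u||_{H^1}^2 = 836/5 + 556/3 = 5288/15.


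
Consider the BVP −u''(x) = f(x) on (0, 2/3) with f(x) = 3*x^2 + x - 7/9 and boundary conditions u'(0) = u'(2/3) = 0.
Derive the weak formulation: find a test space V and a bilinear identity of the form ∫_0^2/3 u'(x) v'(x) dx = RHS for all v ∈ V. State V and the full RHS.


V = H^1(0, 2/3) (no boundary constraint on v; u is determined up to an additive constant); weak form: ∫_0^2/3 u'v' dx = ∫_0^2/3 (3*x^2 + x - 7/9) v dx for all v ∈ V.

Multiply both sides by a test function v and integrate from 0 to 2/3:
  ∫_0^2/3 −u''(x) v(x) dx = ∫_0^2/3 f(x) v(x) dx.
Integrate the LHS by parts once:
  ∫_0^2/3 −u'' v dx = −[u'(x) v(x)]_0^2/3 + ∫_0^2/3 u'(x) v'(x) dx.
Thus ∫_0^2/3 u'(x) v'(x) dx = ∫_0^2/3 f(x) v(x) dx + [u'(x) v(x)]_0^2/3.
Choose V so that boundary terms are either known or forced to vanish.
u has homogeneous Neumann: u'(0) = u'(2/3) = 0. So [u' v]_0^2/3 = 0·v(2/3) − 0·v(0) = 0 for any v; take V = H^1(0, 2/3).
Weak formulation: find u (satisfying any essential BC) such that ∫_0^2/3 u'(x) v'(x) dx = ∫_0^2/3 f v dx for all v ∈ V (homogeneous Neumann, so boundary terms vanish).
Substituting f(x) = 3*x^2 + x - 7/9, the right-hand side is ∫_0^2/3 (3*x^2 + x - 7/9) v dx.
Compatibility check (pure Neumann): taking v ≡ 1 ∈ V gives 0 = ∫_0^2/3 f dx + (0) − (0), i.e. ∫_0^2/3 f dx must equal u'(0) − u'(2/3) = 0. Indeed ∫_0^2/3 (3*x^2 + x - 7/9) dx = 0, so the data are compatible. The solution is then unique only up to an additive constant (fix it e.g. by requiring ∫_0^2/3 u dx = 0).


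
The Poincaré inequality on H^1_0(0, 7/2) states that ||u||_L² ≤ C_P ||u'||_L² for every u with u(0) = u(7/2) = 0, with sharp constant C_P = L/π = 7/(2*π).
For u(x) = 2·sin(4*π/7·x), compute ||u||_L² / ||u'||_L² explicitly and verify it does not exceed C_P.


||u||_L² / ||u'||_L² = 7/(4*π) < C_P = 7/(2*π).

u(x) = 2·sin(4*π/7·x), so u'(x) = 8*π*cos(4*π*x/7)/7.
Writing u(x) = A·sin(kπx/L) with A = 2 and k = 2, use ∫_0^L sin²(kπx/L) dx = L/2 and ∫_0^L cos²(kπx/L) dx = L/2.
u² = 4·sin²(4*π/7·x) and (u')² = 64*π^2/49·cos²(4*π/7·x), and each of sin², cos² integrates to L/2 = 7/4 over (0, 7/2).
∫_0^7/2 u² dx = 7, so ||u||_L² = sqrt(7).
∫_0^7/2 (u')² dx = 16*π^2/7, so ||u'||_L² = 4*sqrt(7)*π/7.
Ratio ||u||_L² / ||u'||_L² = 7/(4*π).
Sharp Poincaré constant on H^1_0(0, 7/2) is C_P = L/π = 7/(2*π), achieved by sin(2*π/7·x).
This is the k = 2 harmonic; the ratio L/(kπ) is strictly less than C_P = L/π, consistent with the sharp inequality ||u||_L² ≤ C_P ||u'||_L².


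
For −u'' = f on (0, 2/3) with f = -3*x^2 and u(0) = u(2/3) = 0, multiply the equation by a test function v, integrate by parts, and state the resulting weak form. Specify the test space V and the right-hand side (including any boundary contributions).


V = H^1_0(0, 2/3) (so v(0) = v(2/3) = 0); weak form: ∫_0^2/3 u'v' dx = ∫_0^2/3 (-3*x^2) v dx for all v ∈ V.

Multiply both sides by a test function v and integrate from 0 to 2/3:
  ∫_0^2/3 −u''(x) v(x) dx = ∫_0^2/3 f(x) v(x) dx.
Integrate the LHS by parts once:
  ∫_0^2/3 −u'' v dx = −[u'(x) v(x)]_0^2/3 + ∫_0^2/3 u'(x) v'(x) dx.
Thus ∫_0^2/3 u'(x) v'(x) dx = ∫_0^2/3 f(x) v(x) dx + [u'(x) v(x)]_0^2/3.
Choose V so that boundary terms are either known or forced to vanish.
u is Dirichlet: u(0) = u(2/3) = 0. Let V = H^1_0(0, 2/3); then v(0) = v(2/3) = 0, and [u' v]_0^2/3 = 0.
Weak formulation: find u (satisfying any essential BC) such that ∫_0^2/3 u'(x) v'(x) dx = ∫_0^2/3 f v dx for all v ∈ V.
Substituting f(x) = -3*x^2, the right-hand side is ∫_0^2/3 (-3*x^2) v dx.
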